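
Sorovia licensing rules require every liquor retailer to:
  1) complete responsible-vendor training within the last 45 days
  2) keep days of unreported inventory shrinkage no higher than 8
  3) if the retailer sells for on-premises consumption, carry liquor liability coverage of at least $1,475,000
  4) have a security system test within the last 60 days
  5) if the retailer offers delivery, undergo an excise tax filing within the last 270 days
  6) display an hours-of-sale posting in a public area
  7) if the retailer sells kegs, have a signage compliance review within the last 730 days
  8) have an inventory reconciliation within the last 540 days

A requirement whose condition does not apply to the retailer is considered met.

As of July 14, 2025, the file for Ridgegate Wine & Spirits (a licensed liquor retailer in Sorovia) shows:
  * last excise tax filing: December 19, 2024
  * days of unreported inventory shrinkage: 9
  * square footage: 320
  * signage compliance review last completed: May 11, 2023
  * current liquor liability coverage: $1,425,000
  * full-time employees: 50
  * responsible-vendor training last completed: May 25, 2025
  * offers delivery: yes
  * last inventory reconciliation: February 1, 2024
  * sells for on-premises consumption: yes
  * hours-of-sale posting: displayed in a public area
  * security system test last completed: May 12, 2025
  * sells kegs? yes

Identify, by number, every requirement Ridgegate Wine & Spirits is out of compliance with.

1, 2, 3, 4, 7

1. responsible-vendor training 50 days ago vs limit 45 → not met
2. days of unreported inventory shrinkage 9 > 8 → not met
3. condition 'sells for on-premises consumption' holds; liquor liability coverage $1,425,000 < $1,475,000 → not met
4. security system test 63 days ago vs limit 60 → not met
5. condition 'offers delivery' holds; excise tax filing 207 days ago vs limit 270 → met
6. hours-of-sale posting present → met
7. condition 'sells kegs' holds; signage compliance review 795 days ago vs limit 730 → not met
8. inventory reconciliation 529 days ago vs limit 540 → met
Not met: 1, 2, 3, 4, 7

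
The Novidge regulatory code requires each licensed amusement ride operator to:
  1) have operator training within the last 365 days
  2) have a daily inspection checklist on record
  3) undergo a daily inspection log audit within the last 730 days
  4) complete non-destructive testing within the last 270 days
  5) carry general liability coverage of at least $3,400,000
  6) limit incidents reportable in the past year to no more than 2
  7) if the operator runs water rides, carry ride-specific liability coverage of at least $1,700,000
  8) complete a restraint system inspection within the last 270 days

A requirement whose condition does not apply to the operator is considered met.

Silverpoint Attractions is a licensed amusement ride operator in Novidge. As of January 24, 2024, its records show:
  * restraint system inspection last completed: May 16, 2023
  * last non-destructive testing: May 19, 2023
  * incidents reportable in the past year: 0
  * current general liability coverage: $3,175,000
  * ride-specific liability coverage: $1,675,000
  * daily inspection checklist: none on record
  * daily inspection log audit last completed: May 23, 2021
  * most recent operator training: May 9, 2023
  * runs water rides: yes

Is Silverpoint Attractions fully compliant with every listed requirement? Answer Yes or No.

No

1. operator training 260 days ago vs limit 365 → met
2. daily inspection checklist absent → not met
3. daily inspection log audit 976 days ago vs limit 730 → not met
4. non-destructive testing 250 days ago vs limit 270 → met
5. general liability coverage $3,175,000 < $3,400,000 → not met
6. incidents reportable in the past year 0 ≤ 2 → met
7. condition 'runs water rides' holds; ride-specific liability coverage $1,675,000 < $1,700,000 → not met
8. restraint system inspection 253 days ago vs limit 270 → met
Not met: 2, 3, 5, 7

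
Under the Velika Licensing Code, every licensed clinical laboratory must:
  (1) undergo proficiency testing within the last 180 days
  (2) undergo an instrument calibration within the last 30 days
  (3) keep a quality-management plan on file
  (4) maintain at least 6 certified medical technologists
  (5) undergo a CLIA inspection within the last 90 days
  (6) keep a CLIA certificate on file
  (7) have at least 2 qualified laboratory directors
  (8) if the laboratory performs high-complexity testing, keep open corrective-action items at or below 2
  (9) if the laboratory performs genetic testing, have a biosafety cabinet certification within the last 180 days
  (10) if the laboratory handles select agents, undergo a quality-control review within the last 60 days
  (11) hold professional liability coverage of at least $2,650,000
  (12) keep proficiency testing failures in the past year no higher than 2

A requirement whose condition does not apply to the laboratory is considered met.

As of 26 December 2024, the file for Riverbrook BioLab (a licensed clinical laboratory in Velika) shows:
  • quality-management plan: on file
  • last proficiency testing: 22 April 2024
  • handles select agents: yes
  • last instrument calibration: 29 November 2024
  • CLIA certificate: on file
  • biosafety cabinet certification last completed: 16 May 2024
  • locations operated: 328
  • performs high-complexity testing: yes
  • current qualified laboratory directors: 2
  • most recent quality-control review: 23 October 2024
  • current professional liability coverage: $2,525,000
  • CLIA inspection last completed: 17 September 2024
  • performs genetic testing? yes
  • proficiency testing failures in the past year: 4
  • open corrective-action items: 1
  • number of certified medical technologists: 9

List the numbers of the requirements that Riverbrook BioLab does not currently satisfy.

1, 5, 9, 10, 11, 12

1. proficiency testing 248 days ago vs limit 180 → not met
2. instrument calibration 27 days ago vs limit 30 → met
3. quality-management plan present → met
4. certified medical technologists 9 ≥ 6 → met
5. CLIA inspection 100 days ago vs limit 90 → not met
6. CLIA certificate present → met
7. qualified laboratory directors 2 ≥ 2 → met
8. condition 'performs high-complexity testing' holds; open corrective-action items 1 ≤ 2 → met
9. condition 'performs genetic testing' holds; biosafety cabinet certification 224 days ago vs limit 180 → not met
10. condition 'handles select agents' holds; quality-control review 64 days ago vs limit 60 → not met
11. professional liability coverage $2,525,000 < $2,650,000 → not met
12. proficiency testing failures in the past year 4 > 2 → not met
Not met: 1, 5, 9, 10, 11, 12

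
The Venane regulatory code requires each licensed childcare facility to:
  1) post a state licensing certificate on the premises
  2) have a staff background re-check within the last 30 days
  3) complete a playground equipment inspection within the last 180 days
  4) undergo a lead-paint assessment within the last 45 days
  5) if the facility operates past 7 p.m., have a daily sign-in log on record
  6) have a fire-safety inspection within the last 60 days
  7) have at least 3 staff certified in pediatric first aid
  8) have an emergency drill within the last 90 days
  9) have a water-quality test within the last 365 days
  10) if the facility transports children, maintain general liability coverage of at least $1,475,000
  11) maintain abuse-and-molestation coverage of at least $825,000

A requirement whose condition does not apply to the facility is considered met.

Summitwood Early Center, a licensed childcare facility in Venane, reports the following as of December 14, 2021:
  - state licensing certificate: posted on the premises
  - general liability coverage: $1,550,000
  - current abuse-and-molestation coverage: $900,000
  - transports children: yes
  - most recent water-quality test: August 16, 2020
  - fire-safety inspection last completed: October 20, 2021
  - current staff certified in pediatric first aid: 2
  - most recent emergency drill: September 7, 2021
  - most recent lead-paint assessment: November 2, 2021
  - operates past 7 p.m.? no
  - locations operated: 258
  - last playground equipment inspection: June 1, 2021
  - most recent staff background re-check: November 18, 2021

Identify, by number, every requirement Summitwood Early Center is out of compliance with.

1. state licensing certificate present → met
2. staff background re-check 26 days ago vs limit 30 → met
3. playground equipment inspection 196 days ago vs limit 180 → not met
4. lead-paint assessment 42 days ago vs limit 45 → met
5. condition 'operates past 7 p.m.' does not hold → requirement n/a → met
6. fire-safety inspection 55 days ago vs limit 60 → met
7. staff certified in pediatric first aid 2 < 3 → not met
8. emergency drill 98 days ago vs limit 90 → not met
9. water-quality test 485 days ago vs limit 365 → not met
10. condition 'transports children' holds; general liability coverage $1,550,000 ≥ $1,475,000 → met
11. abuse-and-molestation coverage $900,000 ≥ $825,000 → met
Not met: 3, 7, 8, 9

3, 7, 8, 9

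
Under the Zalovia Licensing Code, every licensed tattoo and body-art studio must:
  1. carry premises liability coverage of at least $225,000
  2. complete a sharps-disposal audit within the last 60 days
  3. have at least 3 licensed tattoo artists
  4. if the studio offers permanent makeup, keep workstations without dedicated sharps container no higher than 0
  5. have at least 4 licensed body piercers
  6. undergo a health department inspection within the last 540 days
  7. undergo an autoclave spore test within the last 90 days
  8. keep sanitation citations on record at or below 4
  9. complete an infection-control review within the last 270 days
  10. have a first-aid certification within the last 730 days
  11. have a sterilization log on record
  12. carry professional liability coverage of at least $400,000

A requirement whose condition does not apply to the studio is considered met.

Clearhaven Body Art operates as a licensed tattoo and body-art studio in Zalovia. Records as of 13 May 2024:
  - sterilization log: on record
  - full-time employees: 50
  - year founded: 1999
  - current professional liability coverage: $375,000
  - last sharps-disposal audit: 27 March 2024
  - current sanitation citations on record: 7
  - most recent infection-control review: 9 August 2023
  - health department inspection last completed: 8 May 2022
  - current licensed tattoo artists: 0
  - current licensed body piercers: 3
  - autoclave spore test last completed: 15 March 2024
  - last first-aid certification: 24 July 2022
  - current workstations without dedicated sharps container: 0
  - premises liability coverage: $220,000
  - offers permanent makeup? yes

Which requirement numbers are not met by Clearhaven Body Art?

1, 3, 5, 6, 8, 9, 12

1. premises liability coverage $220,000 < $225,000 → not met
2. sharps-disposal audit 47 days ago vs limit 60 → met
3. licensed tattoo artists 0 < 3 → not met
4. condition 'offers permanent makeup' holds; workstations without dedicated sharps container 0 ≤ 0 → met
5. licensed body piercers 3 < 4 → not met
6. health department inspection 736 days ago vs limit 540 → not met
7. autoclave spore test 59 days ago vs limit 90 → met
8. sanitation citations on record 7 > 4 → not met
9. infection-control review 278 days ago vs limit 270 → not met
10. first-aid certification 659 days ago vs limit 730 → met
11. sterilization log present → met
12. professional liability coverage $375,000 < $400,000 → not met
Not met: 1, 3, 5, 6, 8, 9, 12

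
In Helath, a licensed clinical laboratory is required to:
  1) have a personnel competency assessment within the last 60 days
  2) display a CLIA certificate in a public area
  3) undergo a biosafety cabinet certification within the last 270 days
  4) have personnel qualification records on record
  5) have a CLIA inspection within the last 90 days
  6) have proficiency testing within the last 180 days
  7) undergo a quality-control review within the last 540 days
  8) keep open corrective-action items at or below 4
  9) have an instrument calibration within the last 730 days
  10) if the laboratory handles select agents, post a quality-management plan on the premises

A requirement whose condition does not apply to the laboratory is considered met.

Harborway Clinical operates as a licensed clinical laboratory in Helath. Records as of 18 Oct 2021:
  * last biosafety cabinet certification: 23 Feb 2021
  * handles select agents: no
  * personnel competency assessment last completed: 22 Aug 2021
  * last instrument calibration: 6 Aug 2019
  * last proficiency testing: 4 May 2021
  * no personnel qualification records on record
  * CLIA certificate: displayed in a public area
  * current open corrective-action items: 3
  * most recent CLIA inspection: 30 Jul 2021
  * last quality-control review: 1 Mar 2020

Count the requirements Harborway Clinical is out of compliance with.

1. personnel competency assessment 57 days ago vs limit 60 → met
2. CLIA certificate present → met
3. biosafety cabinet certification 237 days ago vs limit 270 → met
4. personnel qualification records absent → not met
5. CLIA inspection 80 days ago vs limit 90 → met
6. proficiency testing 167 days ago vs limit 180 → met
7. quality-control review 596 days ago vs limit 540 → not met
8. open corrective-action items 3 ≤ 4 → met
9. instrument calibration 804 days ago vs limit 730 → not met
10. condition 'handles select agents' does not hold → requirement n/a → met
Not met: 3 of 10

3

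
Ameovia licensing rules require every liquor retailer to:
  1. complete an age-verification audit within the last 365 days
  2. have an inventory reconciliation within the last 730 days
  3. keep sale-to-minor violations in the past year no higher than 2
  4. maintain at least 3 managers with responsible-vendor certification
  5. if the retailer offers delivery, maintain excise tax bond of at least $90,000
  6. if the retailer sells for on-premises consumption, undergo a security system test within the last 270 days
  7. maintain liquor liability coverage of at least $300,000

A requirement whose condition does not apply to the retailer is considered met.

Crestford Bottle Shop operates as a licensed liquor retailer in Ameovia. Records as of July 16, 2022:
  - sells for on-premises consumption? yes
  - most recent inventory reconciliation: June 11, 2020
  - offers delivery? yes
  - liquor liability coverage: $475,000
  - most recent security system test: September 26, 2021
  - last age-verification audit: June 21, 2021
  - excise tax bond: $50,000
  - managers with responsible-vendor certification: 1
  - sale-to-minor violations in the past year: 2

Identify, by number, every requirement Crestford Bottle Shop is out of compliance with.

1, 2, 4, 5, 6

1. age-verification audit 390 days ago vs limit 365 → not met
2. inventory reconciliation 765 days ago vs limit 730 → not met
3. sale-to-minor violations in the past year 2 ≤ 2 → met
4. managers with responsible-vendor certification 1 < 3 → not met
5. condition 'offers delivery' holds; excise tax bond $50,000 < $90,000 → not met
6. condition 'sells for on-premises consumption' holds; security system test 293 days ago vs limit 270 → not met
7. liquor liability coverage $475,000 ≥ $300,000 → met
Not met: 1, 2, 4, 5, 6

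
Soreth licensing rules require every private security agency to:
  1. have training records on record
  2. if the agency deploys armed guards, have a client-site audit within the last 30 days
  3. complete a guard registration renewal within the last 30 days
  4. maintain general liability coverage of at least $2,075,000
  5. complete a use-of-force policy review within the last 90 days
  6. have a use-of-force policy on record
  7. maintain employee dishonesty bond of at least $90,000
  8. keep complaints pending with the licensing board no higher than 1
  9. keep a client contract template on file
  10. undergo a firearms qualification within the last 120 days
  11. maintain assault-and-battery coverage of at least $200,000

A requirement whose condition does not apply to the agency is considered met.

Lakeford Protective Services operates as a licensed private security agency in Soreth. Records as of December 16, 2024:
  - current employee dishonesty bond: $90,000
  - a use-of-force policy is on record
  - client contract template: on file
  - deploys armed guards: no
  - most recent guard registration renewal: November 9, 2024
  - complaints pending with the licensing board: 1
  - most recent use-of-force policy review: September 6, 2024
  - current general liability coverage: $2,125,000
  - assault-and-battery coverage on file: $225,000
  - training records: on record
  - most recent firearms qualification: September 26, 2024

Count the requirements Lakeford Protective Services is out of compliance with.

2

1. training records present → met
2. condition 'deploys armed guards' does not hold → requirement n/a → met
3. guard registration renewal 37 days ago vs limit 30 → not met
4. general liability coverage $2,125,000 ≥ $2,075,000 → met
5. use-of-force policy review 101 days ago vs limit 90 → not met
6. use-of-force policy present → met
7. employee dishonesty bond $90,000 ≥ $90,000 → met
8. complaints pending with the licensing board 1 ≤ 1 → met
9. client contract template present → met
10. firearms qualification 81 days ago vs limit 120 → met
11. assault-and-battery coverage $225,000 ≥ $200,000 → met
Not met: 2 of 11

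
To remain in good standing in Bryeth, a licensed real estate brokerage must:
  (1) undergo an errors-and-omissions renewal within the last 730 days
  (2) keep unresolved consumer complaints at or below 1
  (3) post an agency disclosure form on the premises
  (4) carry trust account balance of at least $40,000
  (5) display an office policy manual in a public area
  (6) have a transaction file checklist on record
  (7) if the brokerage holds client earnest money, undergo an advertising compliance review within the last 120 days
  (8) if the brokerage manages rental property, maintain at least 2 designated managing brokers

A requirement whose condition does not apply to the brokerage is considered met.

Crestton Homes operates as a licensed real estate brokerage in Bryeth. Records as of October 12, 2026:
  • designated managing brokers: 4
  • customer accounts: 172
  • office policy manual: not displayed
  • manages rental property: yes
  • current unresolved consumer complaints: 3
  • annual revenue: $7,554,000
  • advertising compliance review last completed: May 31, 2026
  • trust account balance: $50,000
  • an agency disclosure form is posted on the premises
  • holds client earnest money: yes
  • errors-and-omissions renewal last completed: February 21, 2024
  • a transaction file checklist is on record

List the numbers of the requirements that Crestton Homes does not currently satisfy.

1. errors-and-omissions renewal 964 days ago vs limit 730 → not met
2. unresolved consumer complaints 3 > 1 → not met
3. agency disclosure form present → met
4. trust account balance $50,000 ≥ $40,000 → met
5. office policy manual absent → not met
6. transaction file checklist present → met
7. condition 'holds client earnest money' holds; advertising compliance review 134 days ago vs limit 120 → not met
8. condition 'manages rental property' holds; designated managing brokers 4 ≥ 2 → met
Not met: 1, 2, 5, 7

1, 2, 5, 7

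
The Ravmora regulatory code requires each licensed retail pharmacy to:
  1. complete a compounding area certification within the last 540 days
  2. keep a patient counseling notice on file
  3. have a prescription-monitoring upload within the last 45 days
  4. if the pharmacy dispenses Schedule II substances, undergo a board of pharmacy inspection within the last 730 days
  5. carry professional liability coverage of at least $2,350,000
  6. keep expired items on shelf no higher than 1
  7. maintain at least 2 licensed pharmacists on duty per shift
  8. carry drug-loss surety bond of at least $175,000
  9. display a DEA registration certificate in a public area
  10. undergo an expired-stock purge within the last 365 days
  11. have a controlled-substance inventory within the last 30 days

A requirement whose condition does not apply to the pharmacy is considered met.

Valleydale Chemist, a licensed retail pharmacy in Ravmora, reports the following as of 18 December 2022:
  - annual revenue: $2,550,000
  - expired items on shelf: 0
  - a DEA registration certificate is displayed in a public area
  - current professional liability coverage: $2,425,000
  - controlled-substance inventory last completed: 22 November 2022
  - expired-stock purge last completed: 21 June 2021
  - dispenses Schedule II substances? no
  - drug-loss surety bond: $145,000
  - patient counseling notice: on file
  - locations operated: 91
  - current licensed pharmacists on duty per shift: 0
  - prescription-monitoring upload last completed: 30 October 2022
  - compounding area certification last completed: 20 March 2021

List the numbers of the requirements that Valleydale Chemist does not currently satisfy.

1. compounding area certification 638 days ago vs limit 540 → not met
2. patient counseling notice present → met
3. prescription-monitoring upload 49 days ago vs limit 45 → not met
4. condition 'dispenses Schedule II substances' does not hold → requirement n/a → met
5. professional liability coverage $2,425,000 ≥ $2,350,000 → met
6. expired items on shelf 0 ≤ 1 → met
7. licensed pharmacists on duty per shift 0 < 2 → not met
8. drug-loss surety bond $145,000 < $175,000 → not met
9. DEA registration certificate present → met
10. expired-stock purge 545 days ago vs limit 365 → not met
11. controlled-substance inventory 26 days ago vs limit 30 → met
Not met: 1, 3, 7, 8, 10

1, 3, 7, 8, 10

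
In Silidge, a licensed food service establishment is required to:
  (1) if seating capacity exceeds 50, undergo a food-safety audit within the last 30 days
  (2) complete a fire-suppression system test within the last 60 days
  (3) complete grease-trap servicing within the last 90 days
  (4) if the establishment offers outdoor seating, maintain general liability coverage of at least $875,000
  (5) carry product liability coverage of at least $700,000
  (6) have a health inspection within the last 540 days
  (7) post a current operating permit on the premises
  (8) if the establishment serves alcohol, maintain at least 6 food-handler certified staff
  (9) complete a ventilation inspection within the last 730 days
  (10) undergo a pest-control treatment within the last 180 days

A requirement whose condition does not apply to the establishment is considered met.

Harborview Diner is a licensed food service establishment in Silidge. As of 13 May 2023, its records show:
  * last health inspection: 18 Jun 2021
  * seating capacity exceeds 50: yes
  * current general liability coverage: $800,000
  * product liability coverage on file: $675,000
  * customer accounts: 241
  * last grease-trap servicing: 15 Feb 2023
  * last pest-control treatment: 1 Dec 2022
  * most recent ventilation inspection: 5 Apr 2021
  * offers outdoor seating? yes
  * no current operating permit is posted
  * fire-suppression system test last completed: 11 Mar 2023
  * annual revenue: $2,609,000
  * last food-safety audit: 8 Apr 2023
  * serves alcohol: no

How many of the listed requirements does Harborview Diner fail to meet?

7

1. condition 'seating capacity exceeds 50' holds; food-safety audit 35 days ago vs limit 30 → not met
2. fire-suppression system test 63 days ago vs limit 60 → not met
3. grease-trap servicing 87 days ago vs limit 90 → met
4. condition 'offers outdoor seating' holds; general liability coverage $800,000 < $875,000 → not met
5. product liability coverage $675,000 < $700,000 → not met
6. health inspection 694 days ago vs limit 540 → not met
7. current operating permit absent → not met
8. condition 'serves alcohol' does not hold → requirement n/a → met
9. ventilation inspection 768 days ago vs limit 730 → not met
10. pest-control treatment 163 days ago vs limit 180 → met
Not met: 7 of 10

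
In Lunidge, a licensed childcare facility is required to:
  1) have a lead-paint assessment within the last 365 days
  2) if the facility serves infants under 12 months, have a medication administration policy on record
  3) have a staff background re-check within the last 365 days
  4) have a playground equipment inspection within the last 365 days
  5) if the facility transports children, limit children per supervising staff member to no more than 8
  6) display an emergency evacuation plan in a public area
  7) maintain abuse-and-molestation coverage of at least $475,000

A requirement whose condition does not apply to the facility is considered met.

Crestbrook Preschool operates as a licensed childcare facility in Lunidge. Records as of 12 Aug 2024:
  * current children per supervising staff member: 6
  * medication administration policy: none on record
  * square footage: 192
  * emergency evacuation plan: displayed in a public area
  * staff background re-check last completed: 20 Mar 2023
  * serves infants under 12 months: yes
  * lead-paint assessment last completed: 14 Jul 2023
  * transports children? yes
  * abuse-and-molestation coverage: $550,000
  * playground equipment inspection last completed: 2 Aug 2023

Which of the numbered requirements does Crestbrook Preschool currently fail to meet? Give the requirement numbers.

1, 2, 3, 4

1. lead-paint assessment 395 days ago vs limit 365 → not met
2. condition 'serves infants under 12 months' holds; medication administration policy absent → not met
3. staff background re-check 511 days ago vs limit 365 → not met
4. playground equipment inspection 376 days ago vs limit 365 → not met
5. condition 'transports children' holds; children per supervising staff member 6 ≤ 8 → met
6. emergency evacuation plan present → met
7. abuse-and-molestation coverage $550,000 ≥ $475,000 → met
Not met: 1, 2, 3, 4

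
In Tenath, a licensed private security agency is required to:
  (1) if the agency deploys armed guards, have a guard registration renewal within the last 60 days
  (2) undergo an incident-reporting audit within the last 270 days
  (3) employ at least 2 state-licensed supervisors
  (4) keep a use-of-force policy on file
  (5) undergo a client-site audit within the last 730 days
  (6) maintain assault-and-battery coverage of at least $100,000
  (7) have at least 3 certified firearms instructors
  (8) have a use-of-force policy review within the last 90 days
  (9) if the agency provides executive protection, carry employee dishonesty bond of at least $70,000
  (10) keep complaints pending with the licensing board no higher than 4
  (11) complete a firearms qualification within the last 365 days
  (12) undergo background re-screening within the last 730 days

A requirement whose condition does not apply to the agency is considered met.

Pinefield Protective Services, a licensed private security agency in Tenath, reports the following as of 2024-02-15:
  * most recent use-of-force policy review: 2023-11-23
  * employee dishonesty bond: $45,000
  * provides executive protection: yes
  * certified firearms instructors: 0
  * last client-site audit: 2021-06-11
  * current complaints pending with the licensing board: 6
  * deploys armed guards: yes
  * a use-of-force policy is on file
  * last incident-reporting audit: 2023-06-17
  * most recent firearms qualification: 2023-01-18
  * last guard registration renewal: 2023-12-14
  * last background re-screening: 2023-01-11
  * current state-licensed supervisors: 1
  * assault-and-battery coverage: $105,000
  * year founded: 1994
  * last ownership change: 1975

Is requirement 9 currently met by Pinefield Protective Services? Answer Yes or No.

No

9. condition 'provides executive protection' holds; employee dishonesty bond $45,000 < $70,000 → not met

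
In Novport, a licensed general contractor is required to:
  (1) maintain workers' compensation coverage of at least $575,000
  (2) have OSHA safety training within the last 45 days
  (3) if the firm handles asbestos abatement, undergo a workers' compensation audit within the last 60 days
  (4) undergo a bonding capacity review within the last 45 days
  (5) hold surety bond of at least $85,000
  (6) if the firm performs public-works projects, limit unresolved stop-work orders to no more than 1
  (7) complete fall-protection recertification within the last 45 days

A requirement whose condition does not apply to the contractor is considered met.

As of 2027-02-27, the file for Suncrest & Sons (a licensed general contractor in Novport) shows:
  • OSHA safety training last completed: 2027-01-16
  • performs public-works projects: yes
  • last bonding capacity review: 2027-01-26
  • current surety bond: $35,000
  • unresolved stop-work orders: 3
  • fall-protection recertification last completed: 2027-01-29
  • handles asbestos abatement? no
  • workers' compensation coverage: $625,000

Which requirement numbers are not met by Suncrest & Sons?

1. workers' compensation coverage $625,000 ≥ $575,000 → met
2. OSHA safety training 42 days ago vs limit 45 → met
3. condition 'handles asbestos abatement' does not hold → requirement n/a → met
4. bonding capacity review 32 days ago vs limit 45 → met
5. surety bond $35,000 < $85,000 → not met
6. condition 'performs public-works projects' holds; unresolved stop-work orders 3 > 1 → not met
7. fall-protection recertification 29 days ago vs limit 45 → met
Not met: 5, 6

5, 6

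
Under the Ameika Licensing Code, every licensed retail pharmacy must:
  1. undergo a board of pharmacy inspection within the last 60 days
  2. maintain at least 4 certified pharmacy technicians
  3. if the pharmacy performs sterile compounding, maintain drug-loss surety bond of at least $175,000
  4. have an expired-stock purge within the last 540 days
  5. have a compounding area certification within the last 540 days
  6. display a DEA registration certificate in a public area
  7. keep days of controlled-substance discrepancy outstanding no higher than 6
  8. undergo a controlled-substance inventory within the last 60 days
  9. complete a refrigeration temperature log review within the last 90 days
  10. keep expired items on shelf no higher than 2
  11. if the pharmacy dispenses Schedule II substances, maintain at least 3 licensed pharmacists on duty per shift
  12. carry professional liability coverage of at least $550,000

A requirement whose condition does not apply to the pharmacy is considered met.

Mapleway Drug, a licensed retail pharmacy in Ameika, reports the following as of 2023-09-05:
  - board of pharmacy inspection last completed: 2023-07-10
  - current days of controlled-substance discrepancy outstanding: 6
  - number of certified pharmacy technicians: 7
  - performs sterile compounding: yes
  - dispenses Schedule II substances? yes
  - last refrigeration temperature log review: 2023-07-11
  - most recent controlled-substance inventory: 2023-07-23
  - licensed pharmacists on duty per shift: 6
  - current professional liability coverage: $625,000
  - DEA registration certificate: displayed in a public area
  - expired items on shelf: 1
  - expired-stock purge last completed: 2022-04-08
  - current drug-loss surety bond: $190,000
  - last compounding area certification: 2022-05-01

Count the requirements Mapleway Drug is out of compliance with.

0

1. board of pharmacy inspection 57 days ago vs limit 60 → met
2. certified pharmacy technicians 7 ≥ 4 → met
3. condition 'performs sterile compounding' holds; drug-loss surety bond $190,000 ≥ $175,000 → met
4. expired-stock purge 515 days ago vs limit 540 → met
5. compounding area certification 492 days ago vs limit 540 → met
6. DEA registration certificate present → met
7. days of controlled-substance discrepancy outstanding 6 ≤ 6 → met
8. controlled-substance inventory 44 days ago vs limit 60 → met
9. refrigeration temperature log review 56 days ago vs limit 90 → met
10. expired items on shelf 1 ≤ 2 → met
11. condition 'dispenses Schedule II substances' holds; licensed pharmacists on duty per shift 6 ≥ 3 → met
12. professional liability coverage $625,000 ≥ $550,000 → met
Not met: 0 of 12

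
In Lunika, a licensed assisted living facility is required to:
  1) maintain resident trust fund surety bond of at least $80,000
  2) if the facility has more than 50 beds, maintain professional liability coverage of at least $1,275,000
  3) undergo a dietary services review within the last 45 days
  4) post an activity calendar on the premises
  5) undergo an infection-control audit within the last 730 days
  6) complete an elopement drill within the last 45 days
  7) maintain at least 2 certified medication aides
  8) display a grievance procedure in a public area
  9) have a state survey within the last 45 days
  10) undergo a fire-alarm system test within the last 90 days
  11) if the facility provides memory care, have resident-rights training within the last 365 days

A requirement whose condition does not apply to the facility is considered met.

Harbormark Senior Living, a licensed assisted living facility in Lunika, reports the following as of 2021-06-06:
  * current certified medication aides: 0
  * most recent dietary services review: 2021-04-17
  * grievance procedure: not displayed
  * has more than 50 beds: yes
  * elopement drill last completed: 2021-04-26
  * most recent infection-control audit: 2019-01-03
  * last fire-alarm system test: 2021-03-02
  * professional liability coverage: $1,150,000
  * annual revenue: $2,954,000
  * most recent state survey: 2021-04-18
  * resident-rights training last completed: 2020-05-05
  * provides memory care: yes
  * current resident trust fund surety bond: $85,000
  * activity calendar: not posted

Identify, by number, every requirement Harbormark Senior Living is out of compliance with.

2, 3, 4, 5, 7, 8, 9, 10, 11

1. resident trust fund surety bond $85,000 ≥ $80,000 → met
2. condition 'has more than 50 beds' holds; professional liability coverage $1,150,000 < $1,275,000 → not met
3. dietary services review 50 days ago vs limit 45 → not met
4. activity calendar absent → not met
5. infection-control audit 885 days ago vs limit 730 → not met
6. elopement drill 41 days ago vs limit 45 → met
7. certified medication aides 0 < 2 → not met
8. grievance procedure absent → not met
9. state survey 49 days ago vs limit 45 → not met
10. fire-alarm system test 96 days ago vs limit 90 → not met
11. condition 'provides memory care' holds; resident-rights training 397 days ago vs limit 365 → not met
Not met: 2, 3, 4, 5, 7, 8, 9, 10, 11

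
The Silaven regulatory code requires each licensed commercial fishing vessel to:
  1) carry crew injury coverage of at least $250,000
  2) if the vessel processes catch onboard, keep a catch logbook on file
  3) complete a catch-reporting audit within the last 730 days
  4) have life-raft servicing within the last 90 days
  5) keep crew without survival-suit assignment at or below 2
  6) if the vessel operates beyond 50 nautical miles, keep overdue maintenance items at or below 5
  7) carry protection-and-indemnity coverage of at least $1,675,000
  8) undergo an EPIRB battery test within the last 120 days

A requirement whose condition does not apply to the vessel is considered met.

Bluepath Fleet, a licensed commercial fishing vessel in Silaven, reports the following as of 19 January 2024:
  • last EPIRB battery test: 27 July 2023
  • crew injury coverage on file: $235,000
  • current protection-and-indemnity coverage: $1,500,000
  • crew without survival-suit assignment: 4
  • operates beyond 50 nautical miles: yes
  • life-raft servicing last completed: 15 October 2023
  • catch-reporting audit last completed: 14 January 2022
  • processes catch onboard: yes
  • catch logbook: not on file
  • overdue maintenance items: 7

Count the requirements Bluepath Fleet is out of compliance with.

8

1. crew injury coverage $235,000 < $250,000 → not met
2. condition 'processes catch onboard' holds; catch logbook absent → not met
3. catch-reporting audit 735 days ago vs limit 730 → not met
4. life-raft servicing 96 days ago vs limit 90 → not met
5. crew without survival-suit assignment 4 > 2 → not met
6. condition 'operates beyond 50 nautical miles' holds; overdue maintenance items 7 > 5 → not met
7. protection-and-indemnity coverage $1,500,000 < $1,675,000 → not met
8. EPIRB battery test 176 days ago vs limit 120 → not met
Not met: 8 of 8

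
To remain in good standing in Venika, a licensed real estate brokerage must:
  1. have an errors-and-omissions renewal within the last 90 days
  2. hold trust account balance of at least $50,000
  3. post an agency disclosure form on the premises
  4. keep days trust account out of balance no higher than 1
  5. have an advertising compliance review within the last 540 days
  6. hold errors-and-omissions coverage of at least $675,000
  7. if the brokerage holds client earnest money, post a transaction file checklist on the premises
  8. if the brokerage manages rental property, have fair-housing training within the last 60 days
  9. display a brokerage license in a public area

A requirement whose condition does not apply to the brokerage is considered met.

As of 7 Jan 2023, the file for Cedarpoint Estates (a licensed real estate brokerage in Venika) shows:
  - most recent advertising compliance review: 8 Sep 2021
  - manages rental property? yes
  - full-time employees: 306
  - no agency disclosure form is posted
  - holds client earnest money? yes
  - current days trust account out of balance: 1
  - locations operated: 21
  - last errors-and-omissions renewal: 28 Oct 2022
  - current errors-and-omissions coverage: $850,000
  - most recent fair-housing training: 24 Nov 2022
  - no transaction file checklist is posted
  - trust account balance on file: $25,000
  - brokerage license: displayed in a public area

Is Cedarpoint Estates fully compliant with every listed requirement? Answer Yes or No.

No

1. errors-and-omissions renewal 71 days ago vs limit 90 → met
2. trust account balance $25,000 < $50,000 → not met
3. agency disclosure form absent → not met
4. days trust account out of balance 1 ≤ 1 → met
5. advertising compliance review 486 days ago vs limit 540 → met
6. errors-and-omissions coverage $850,000 ≥ $675,000 → met
7. condition 'holds client earnest money' holds; transaction file checklist absent → not met
8. condition 'manages rental property' holds; fair-housing training 44 days ago vs limit 60 → met
9. brokerage license present → met
Not met: 2, 3, 7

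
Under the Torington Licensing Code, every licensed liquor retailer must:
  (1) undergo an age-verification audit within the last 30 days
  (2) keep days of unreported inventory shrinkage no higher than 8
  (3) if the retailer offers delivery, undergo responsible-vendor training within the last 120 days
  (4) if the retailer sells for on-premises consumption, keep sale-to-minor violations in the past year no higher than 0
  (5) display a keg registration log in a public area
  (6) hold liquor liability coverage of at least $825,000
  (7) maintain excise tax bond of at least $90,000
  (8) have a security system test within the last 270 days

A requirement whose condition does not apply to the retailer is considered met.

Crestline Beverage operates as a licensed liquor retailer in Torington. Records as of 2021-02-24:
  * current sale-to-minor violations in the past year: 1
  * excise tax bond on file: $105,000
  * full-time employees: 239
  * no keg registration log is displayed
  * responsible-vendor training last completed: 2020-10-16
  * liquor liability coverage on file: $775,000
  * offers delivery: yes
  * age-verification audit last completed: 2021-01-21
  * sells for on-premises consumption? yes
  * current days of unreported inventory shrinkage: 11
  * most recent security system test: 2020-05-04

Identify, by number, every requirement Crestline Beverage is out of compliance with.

1, 2, 3, 4, 5, 6, 8

1. age-verification audit 34 days ago vs limit 30 → not met
2. days of unreported inventory shrinkage 11 > 8 → not met
3. condition 'offers delivery' holds; responsible-vendor training 131 days ago vs limit 120 → not met
4. condition 'sells for on-premises consumption' holds; sale-to-minor violations in the past year 1 > 0 → not met
5. keg registration log absent → not met
6. liquor liability coverage $775,000 < $825,000 → not met
7. excise tax bond $105,000 ≥ $90,000 → met
8. security system test 296 days ago vs limit 270 → not met
Not met: 1, 2, 3, 4, 5, 6, 8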